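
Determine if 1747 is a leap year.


No

Rules: divisible by 4 AND (not by 100 OR by 400)
1747 ÷ 4 = 436 remainder 3 → not divisible by 4
Not divisible by 4 → not a leap year


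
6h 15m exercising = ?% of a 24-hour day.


Time: 375 minutes
Day: 1440 minutes
Percentage = (375/1440) × 100 ≈ 26.0%

26.0%


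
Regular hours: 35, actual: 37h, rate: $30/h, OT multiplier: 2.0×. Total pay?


$1170.00

Regular: 35h × $30 = $1050.00
Overtime: 37 - 35 = 2h
OT pay: 2h × $30 × 2.0 = $120.00
Total = $1050.00 + $120.00 = $1170.00


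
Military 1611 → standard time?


Hour: 16
16 - 12 = 4 → PM

4:11 PM


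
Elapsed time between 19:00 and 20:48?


1h 48m

End time in minutes: 20×60 + 48 = 1248
Start time in minutes: 19×60 + 0 = 1140
Difference = 1248 - 1140 = 108 minutes
= 1 hours 48 minutes


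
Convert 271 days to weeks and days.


Weeks: 271 ÷ 7 = 38 remainder 5

38 weeks 5 days


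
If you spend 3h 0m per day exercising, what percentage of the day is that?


Time: 180 minutes
Day: 1440 minutes
Percentage = (180/1440) × 100 = 12.5%

12.5%


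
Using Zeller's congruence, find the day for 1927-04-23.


Zeller's congruence:
q=23, m=4, k=27, j=19
h = (23 + ⌊13×5/5⌋ + 27 + ⌊27/4⌋ + ⌊19/4⌋ - 2×19) mod 7
= (23 + 13 + 27 + 6 + 4 - 38) mod 7
= 35 mod 7 = 0
h=0 → Saturday

Saturday


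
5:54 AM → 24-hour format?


Input: 5:54 AM
AM hour stays: 5

05:54


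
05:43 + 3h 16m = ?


08:59

Start: 343 minutes from midnight
Add: 196 minutes
Total: 539 minutes
Hours: 539 ÷ 60 = 8 remainder 59


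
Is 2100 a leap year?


Rules: divisible by 4 AND (not by 100 OR by 400)
2100 ÷ 4 = 525 exactly → divisible by 4
2100 ÷ 100 = 21 exactly → divisible by 100
2100 ÷ 400 = 5 remainder 100 → not divisible by 400
Divisible by 100 but not by 400 → not a leap year

No


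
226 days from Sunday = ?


Tuesday

Start: Sunday (index 6)
(6 + 226) mod 7
= 232 mod 7
= 1
Index 1 → Tuesday


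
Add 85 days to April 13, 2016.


July 7, 2016

Start: April 13, 2016
Add 85 days
April 13 → May 1: 30 - 13 + 1 = 18 days (85 - 18 = 67 left)
May 1 → June 1: 31 - 1 + 1 = 31 days (67 - 31 = 36 left)
June 1 → July 1: 30 - 1 + 1 = 30 days (36 - 30 = 6 left)
July 1 + 6 = July 7, 2016


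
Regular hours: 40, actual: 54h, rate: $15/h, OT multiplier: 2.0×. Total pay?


Regular: 40h × $15 = $600.00
Overtime: 54 - 40 = 14h
OT pay: 14h × $15 × 2.0 = $420.00
Total = $600.00 + $420.00 = $1020.00

$1020.00


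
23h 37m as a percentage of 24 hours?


Total minutes: 23×60 + 37 = 1417
Day = 24×60 = 1440 minutes
Fraction = 1417/1440 ≈ 0.9840
As a percentage: 1417/1440 × 100 ≈ 98.40%

0.9840 (98.40%)


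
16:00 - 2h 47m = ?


13:13

Start: 960 minutes from midnight
Subtract: 167 minutes
Remaining: 960 - 167 = 793
Hours: 13, Minutes: 13


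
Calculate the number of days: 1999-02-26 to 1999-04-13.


46 days

From February 26, 1999 to April 13, 1999
Rest of February 1999: 28 - 26 = 2
Full months: March 31
Days into April 1999: 13
Total = 2 + 31 + 13 = 46 days


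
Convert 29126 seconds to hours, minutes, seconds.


Hours: 29126 ÷ 3600 = 8 remainder 326
Minutes: 326 ÷ 60 = 5 remainder 26
Seconds: 26

8h 5m 26s


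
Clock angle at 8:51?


Hour hand = 8×30 + 51×0.5 = 265.5°
Minute hand = 51×6 = 306°
Difference = |265.5 - 306| = 40.5°

40.5°


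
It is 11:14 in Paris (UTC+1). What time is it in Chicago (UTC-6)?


Time difference = UTC-6 - UTC+1 = -7 hours
New hour = (11 -7) mod 24
= 4 mod 24 = 4
Minutes unchanged → 04:14

04:14


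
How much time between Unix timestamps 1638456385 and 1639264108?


Difference = 1639264108 - 1638456385 = 807723 seconds
In hours: 807723 / 3600 ≈ 224.4
In days: 807723 / 86400 ≈ 9.35

807723 seconds (224.4 hours / 9.35 days)


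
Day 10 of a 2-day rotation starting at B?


Shift A

Shifts: A, B
Start: B (index 1)
Day 10: (1 + 10 - 1) mod 2
= 10 mod 2
= 0
Index 0 → shift A


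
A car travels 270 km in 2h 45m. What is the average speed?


Distance: 270 km
Time: 2h 45m = 165 min = 165/60 = 11/4 hours
Speed = 270 ÷ (11/4) = 270 × 4 / 11 = 1080/11 ≈ 98.2 km/h

98.2 km/h


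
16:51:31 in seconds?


60691 seconds

Hours: 16 × 3600 = 57600
Minutes: 51 × 60 = 3060
Seconds: 31
Total = 57600 + 3060 + 31 = 60691


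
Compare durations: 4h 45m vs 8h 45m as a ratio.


Duration 1: 285 minutes
Duration 2: 525 minutes
Ratio = 285:525
GCD = 15
Simplified = 19:35
As a decimal: 19/35 ≈ 0.54

19:35 (0.54)


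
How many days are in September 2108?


Month: September (month 9)
September has 30 days

30 days


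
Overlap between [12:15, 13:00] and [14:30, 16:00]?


Meeting A: 735-780 (in minutes from midnight)
Meeting B: 870-960
Overlap start = max(735, 870) = 870
Overlap end = min(780, 960) = 780
Overlap = max(0, 780 - 870) = 0 min

0 minutes


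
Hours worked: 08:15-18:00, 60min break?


Total time = (18×60+0) - (8×60+15)
= 1080 - 495 = 585 min
Minus break: 585 - 60 = 525 min
= 8h 45m

8h 45m (525 minutes)


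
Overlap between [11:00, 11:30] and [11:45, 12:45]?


0 minutes

Meeting A: 660-690 (in minutes from midnight)
Meeting B: 705-765
Overlap start = max(660, 705) = 705
Overlap end = min(690, 765) = 690
Overlap = max(0, 690 - 705) = 0 min


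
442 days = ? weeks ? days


63 weeks 1 days

Weeks: 442 ÷ 7 = 63 remainder 1


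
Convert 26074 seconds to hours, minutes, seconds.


Hours: 26074 ÷ 3600 = 7 remainder 874
Minutes: 874 ÷ 60 = 14 remainder 34
Seconds: 34

7h 14m 34s


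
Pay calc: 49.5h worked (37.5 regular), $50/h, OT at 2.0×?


$3075.00

Regular: 37.5h × $50 = $1875.00
Overtime: 49.5 - 37.5 = 12.0h
OT pay: 12.0h × $50 × 2.0 = $1200.00
Total = $1875.00 + $1200.00 = $3075.00


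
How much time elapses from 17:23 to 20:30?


End time in minutes: 20×60 + 30 = 1230
Start time in minutes: 17×60 + 23 = 1043
Difference = 1230 - 1043 = 187 minutes
= 3 hours 7 minutes

3h 7m


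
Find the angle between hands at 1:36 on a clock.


Hour hand = 1×30 + 36×0.5 = 48.0°
Minute hand = 36×6 = 216°
Difference = |48.0 - 216| = 168.0°

168.0°


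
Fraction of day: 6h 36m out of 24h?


Total minutes: 6×60 + 36 = 396
Day = 24×60 = 1440 minutes
Fraction = 396/1440 = 0.2750
As a percentage: 396/1440 × 100 = 27.50%

0.2750 (27.50%)


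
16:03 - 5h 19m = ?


Start: 963 minutes from midnight
Subtract: 319 minutes
Remaining: 963 - 319 = 644
Hours: 10, Minutes: 44

10:44


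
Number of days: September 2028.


30 days

Month: September (month 9)
September has 30 days


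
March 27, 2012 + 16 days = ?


April 12, 2012

Start: March 27, 2012
Add 16 days
March 27 → April 1: 31 - 27 + 1 = 5 days (16 - 5 = 11 left)
April 1 + 11 = April 12, 2012


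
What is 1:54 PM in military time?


13:54

Input: 1:54 PM
PM: 1 + 12 = 13


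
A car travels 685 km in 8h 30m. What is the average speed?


80.6 km/h

Distance: 685 km
Time: 8h 30m = 510 min = 510/60 = 17/2 hours
Speed = 685 ÷ (17/2) = 685 × 2 / 17 = 1370/17 ≈ 80.6 km/h


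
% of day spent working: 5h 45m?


Time: 345 minutes
Day: 1440 minutes
Percentage = (345/1440) × 100 ≈ 24.0%

24.0%


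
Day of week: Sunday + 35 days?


Sunday

Start: Sunday (index 6)
(6 + 35) mod 7
= 41 mod 7
= 6
Index 6 → Sunday


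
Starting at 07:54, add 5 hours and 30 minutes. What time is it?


13:24

Start: 474 minutes from midnight
Add: 330 minutes
Total: 804 minutes
Hours: 804 ÷ 60 = 13 remainder 24


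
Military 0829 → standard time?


8:29 AM

Hour: 8
8 < 12 → AM


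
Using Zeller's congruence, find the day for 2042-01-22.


Zeller's congruence:
q=22, m=13, k=41, j=20
h = (22 + ⌊13×14/5⌋ + 41 + ⌊41/4⌋ + ⌊20/4⌋ - 2×20) mod 7
= (22 + 36 + 41 + 10 + 5 - 40) mod 7
= 74 mod 7 = 4
h=4 → Wednesday

Wednesday


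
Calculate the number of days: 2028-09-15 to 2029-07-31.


319 days

From September 15, 2028 to July 31, 2029
Rest of September 2028: 30 - 15 = 15
Full months: October 31, November 30, December 31, January 31, February 2029 28, March 31, April 30, May 31, June 30
Days into July 2029: 31
Total = 15 + 31 + 30 + 31 + 31 + 28 + 31 + 30 + 31 + 30 + 31 = 319 days


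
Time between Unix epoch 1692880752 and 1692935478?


54726 seconds (15.2 hours / 0.63 days)

Difference = 1692935478 - 1692880752 = 54726 seconds
In hours: 54726 / 3600 ≈ 15.2
In days: 54726 / 86400 ≈ 0.63


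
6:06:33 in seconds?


Hours: 6 × 3600 = 21600
Minutes: 6 × 60 = 360
Seconds: 33
Total = 21600 + 360 + 33 = 21993

21993 seconds


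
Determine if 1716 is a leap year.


Rules: divisible by 4 AND (not by 100 OR by 400)
1716 ÷ 4 = 429 exactly → divisible by 4
1716 ÷ 100 = 17 remainder 16 → not divisible by 100
Divisible by 4 but not by 100 → leap year

Yes


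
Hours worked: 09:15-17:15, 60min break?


7h 0m (420 minutes)

Total time = (17×60+15) - (9×60+15)
= 1035 - 555 = 480 min
Minus break: 480 - 60 = 420 min
= 7h 0m


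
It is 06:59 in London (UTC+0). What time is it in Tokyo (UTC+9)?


Time difference = UTC+9 - UTC+0 = +9 hours
New hour = (6 + 9) mod 24
= 15 mod 24 = 15
Minutes unchanged → 15:59

15:59


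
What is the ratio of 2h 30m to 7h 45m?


Duration 1: 150 minutes
Duration 2: 465 minutes
Ratio = 150:465
GCD = 15
Simplified = 10:31
As a decimal: 10/31 ≈ 0.32

10:31 (0.32)


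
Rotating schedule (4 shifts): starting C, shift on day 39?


Shift A

Shifts: A, B, C, D
Start: C (index 2)
Day 39: (2 + 39 - 1) mod 4
= 40 mod 4
= 0
Index 0 → shift A


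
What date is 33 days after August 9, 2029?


September 11, 2029

Start: August 9, 2029
Add 33 days
August 9 → September 1: 31 - 9 + 1 = 23 days (33 - 23 = 10 left)
September 1 + 10 = September 11, 2029


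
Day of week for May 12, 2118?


Thursday

Zeller's congruence:
q=12, m=5, k=18, j=21
h = (12 + ⌊13×6/5⌋ + 18 + ⌊18/4⌋ + ⌊21/4⌋ - 2×21) mod 7
= (12 + 15 + 18 + 4 + 5 - 42) mod 7
= 12 mod 7 = 5
h=5 → Thursday


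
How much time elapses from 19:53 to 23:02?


End time in minutes: 23×60 + 2 = 1382
Start time in minutes: 19×60 + 53 = 1193
Difference = 1382 - 1193 = 189 minutes
= 3 hours 9 minutes

3h 9m


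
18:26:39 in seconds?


66399 seconds

Hours: 18 × 3600 = 64800
Minutes: 26 × 60 = 1560
Seconds: 39
Total = 64800 + 1560 + 39 = 66399


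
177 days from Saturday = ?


Monday

Start: Saturday (index 5)
(5 + 177) mod 7
= 182 mod 7
= 0
Index 0 → Monday


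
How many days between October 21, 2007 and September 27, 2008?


From October 21, 2007 to September 27, 2008
Rest of October 2007: 31 - 21 = 10
Full months: November 30, December 31, January 31, February 2008 29, March 31, April 30, May 31, June 30, July 31, August 31
Days into September 2008: 27
Total = 10 + 30 + 31 + 31 + 29 + 31 + 30 + 31 + 30 + 31 + 31 + 27 = 342 days

342 days


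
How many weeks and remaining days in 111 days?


Weeks: 111 ÷ 7 = 15 remainder 6

15 weeks 6 days


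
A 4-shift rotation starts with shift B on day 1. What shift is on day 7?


Shift D

Shifts: A, B, C, D
Start: B (index 1)
Day 7: (1 + 7 - 1) mod 4
= 7 mod 4
= 3
Index 3 → shift D


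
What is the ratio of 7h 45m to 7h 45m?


Duration 1: 465 minutes
Duration 2: 465 minutes
Ratio = 465:465
GCD = 465
Simplified = 1:1
As a decimal: 1/1 = 1.00

1:1 (1.00)


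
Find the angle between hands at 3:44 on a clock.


152.0°

Hour hand = 3×30 + 44×0.5 = 112.0°
Minute hand = 44×6 = 264°
Difference = |112.0 - 264| = 152.0°


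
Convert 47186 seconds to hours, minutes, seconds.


Hours: 47186 ÷ 3600 = 13 remainder 386
Minutes: 386 ÷ 60 = 6 remainder 26
Seconds: 26

13h 6m 26s


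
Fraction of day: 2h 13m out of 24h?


0.0924 (9.24%)

Total minutes: 2×60 + 13 = 133
Day = 24×60 = 1440 minutes
Fraction = 133/1440 ≈ 0.0924
As a percentage: 133/1440 × 100 ≈ 9.24%


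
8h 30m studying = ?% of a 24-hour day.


35.4%

Time: 510 minutes
Day: 1440 minutes
Percentage = (510/1440) × 100 ≈ 35.4%


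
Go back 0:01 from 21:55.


Start: 1315 minutes from midnight
Subtract: 1 minutes
Remaining: 1315 - 1 = 1314
Hours: 21, Minutes: 54

21:54


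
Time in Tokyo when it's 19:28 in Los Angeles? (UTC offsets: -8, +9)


Time difference = UTC+9 - UTC-8 = +17 hours
New hour = (19 + 17) mod 24
= 36 mod 24 = 12
Minutes unchanged → 12:28; 36 ≥ 24 → next day

12:28 (next day)


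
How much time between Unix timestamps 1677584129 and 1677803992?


219863 seconds (61.1 hours / 2.54 days)

Difference = 1677803992 - 1677584129 = 219863 seconds
In hours: 219863 / 3600 ≈ 61.1
In days: 219863 / 86400 ≈ 2.54


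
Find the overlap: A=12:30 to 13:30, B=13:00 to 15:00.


Meeting A: 750-810 (in minutes from midnight)
Meeting B: 780-900
Overlap start = max(750, 780) = 780
Overlap end = min(810, 900) = 810
Overlap = max(0, 810 - 780) = 30 min

30 minutes


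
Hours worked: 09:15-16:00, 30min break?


6h 15m (375 minutes)

Total time = (16×60+0) - (9×60+15)
= 960 - 555 = 405 min
Minus break: 405 - 30 = 375 min
= 6h 15m


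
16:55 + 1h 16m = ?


18:11

Start: 1015 minutes from midnight
Add: 76 minutes
Total: 1091 minutes
Hours: 1091 ÷ 60 = 18 remainder 11


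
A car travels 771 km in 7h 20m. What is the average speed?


Distance: 771 km
Time: 7h 20m = 440 min = 440/60 = 22/3 hours
Speed = 771 ÷ (22/3) = 771 × 3 / 22 = 2313/22 ≈ 105.1 km/h

105.1 km/h


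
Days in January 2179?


Month: January (month 1)
January has 31 days

31 days


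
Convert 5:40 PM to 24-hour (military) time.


Input: 5:40 PM
PM: 5 + 12 = 17

17:40


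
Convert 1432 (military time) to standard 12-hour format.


2:32 PM

Hour: 14
14 - 12 = 2 → PM


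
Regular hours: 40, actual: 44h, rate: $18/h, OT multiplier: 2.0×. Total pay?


$864.00

Regular: 40h × $18 = $720.00
Overtime: 44 - 40 = 4h
OT pay: 4h × $18 × 2.0 = $144.00
Total = $720.00 + $144.00 = $864.00


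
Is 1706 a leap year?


No

Rules: divisible by 4 AND (not by 100 OR by 400)
1706 ÷ 4 = 426 remainder 2 → not divisible by 4
Not divisible by 4 → not a leap year


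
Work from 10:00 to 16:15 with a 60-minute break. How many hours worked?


Total time = (16×60+15) - (10×60+0)
= 975 - 600 = 375 min
Minus break: 375 - 60 = 315 min
= 5h 15m

5h 15m (315 minutes)


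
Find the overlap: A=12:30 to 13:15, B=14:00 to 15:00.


0 minutes

Meeting A: 750-795 (in minutes from midnight)
Meeting B: 840-900
Overlap start = max(750, 840) = 840
Overlap end = min(795, 900) = 795
Overlap = max(0, 795 - 840) = 0 min


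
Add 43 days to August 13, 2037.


Start: August 13, 2037
Add 43 days
August 13 → September 1: 31 - 13 + 1 = 19 days (43 - 19 = 24 left)
September 1 + 24 = September 25, 2037

September 25, 2037


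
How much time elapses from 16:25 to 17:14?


End time in minutes: 17×60 + 14 = 1034
Start time in minutes: 16×60 + 25 = 985
Difference = 1034 - 985 = 49 minutes
= 0 hours 49 minutes

0h 49m


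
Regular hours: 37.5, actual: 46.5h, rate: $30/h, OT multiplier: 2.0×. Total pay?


$1665.00

Regular: 37.5h × $30 = $1125.00
Overtime: 46.5 - 37.5 = 9.0h
OT pay: 9.0h × $30 × 2.0 = $540.00
Total = $1125.00 + $540.00 = $1665.00


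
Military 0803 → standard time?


Hour: 8
8 < 12 → AM

8:03 AM


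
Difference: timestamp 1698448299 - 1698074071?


374228 seconds (104.0 hours / 4.33 days)

Difference = 1698448299 - 1698074071 = 374228 seconds
In hours: 374228 / 3600 ≈ 104.0
In days: 374228 / 86400 ≈ 4.33


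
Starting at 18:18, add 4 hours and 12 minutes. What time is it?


22:30

Start: 1098 minutes from midnight
Add: 252 minutes
Total: 1350 minutes
Hours: 1350 ÷ 60 = 22 remainder 30


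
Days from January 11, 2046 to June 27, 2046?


167 days

From January 11, 2046 to June 27, 2046
Rest of January 2046: 31 - 11 = 20
Full months: February 2046 28, March 31, April 30, May 31
Days into June 2046: 27
Total = 20 + 28 + 31 + 30 + 31 + 27 = 167 days


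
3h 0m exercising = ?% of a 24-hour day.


12.5%

Time: 180 minutes
Day: 1440 minutes
Percentage = (180/1440) × 100 = 12.5%


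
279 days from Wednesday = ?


Tuesday

Start: Wednesday (index 2)
(2 + 279) mod 7
= 281 mod 7
= 1
Index 1 → Tuesday


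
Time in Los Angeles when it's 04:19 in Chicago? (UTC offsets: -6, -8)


Time difference = UTC-8 - UTC-6 = -2 hours
New hour = (4 -2) mod 24
= 2 mod 24 = 2
Minutes unchanged → 02:19

02:19


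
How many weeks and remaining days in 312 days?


44 weeks 4 days

Weeks: 312 ÷ 7 = 44 remainder 4


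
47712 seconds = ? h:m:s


Hours: 47712 ÷ 3600 = 13 remainder 912
Minutes: 912 ÷ 60 = 15 remainder 12
Seconds: 12

13h 15m 12s


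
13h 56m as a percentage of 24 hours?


0.5806 (58.06%)

Total minutes: 13×60 + 56 = 836
Day = 24×60 = 1440 minutes
Fraction = 836/1440 ≈ 0.5806
As a percentage: 836/1440 × 100 ≈ 58.06%


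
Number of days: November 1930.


Month: November (month 11)
November has 30 days

30 days


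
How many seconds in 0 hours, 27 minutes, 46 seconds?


Hours: 0 × 3600 = 0
Minutes: 27 × 60 = 1620
Seconds: 46
Total = 0 + 1620 + 46 = 1666

1666 seconds


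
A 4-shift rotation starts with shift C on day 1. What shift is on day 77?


Shift C

Shifts: A, B, C, D
Start: C (index 2)
Day 77: (2 + 77 - 1) mod 4
= 78 mod 4
= 2
Index 2 → shift C


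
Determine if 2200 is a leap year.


No

Rules: divisible by 4 AND (not by 100 OR by 400)
2200 ÷ 4 = 550 exactly → divisible by 4
2200 ÷ 100 = 22 exactly → divisible by 100
2200 ÷ 400 = 5 remainder 200 → not divisible by 400
Divisible by 100 but not by 400 → not a leap year


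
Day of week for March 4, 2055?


Zeller's congruence:
q=4, m=3, k=55, j=20
h = (4 + ⌊13×4/5⌋ + 55 + ⌊55/4⌋ + ⌊20/4⌋ - 2×20) mod 7
= (4 + 10 + 55 + 13 + 5 - 40) mod 7
= 47 mod 7 = 5
h=5 → Thursday

Thursday


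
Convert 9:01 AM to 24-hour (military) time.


Input: 9:01 AM
AM hour stays: 9

09:01


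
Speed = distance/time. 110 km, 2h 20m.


Distance: 110 km
Time: 2h 20m = 140 min = 140/60 = 7/3 hours
Speed = 110 ÷ (7/3) = 110 × 3 / 7 = 330/7 ≈ 47.1 km/h

47.1 km/h


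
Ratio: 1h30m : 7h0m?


3:14 (0.21)

Duration 1: 90 minutes
Duration 2: 420 minutes
Ratio = 90:420
GCD = 30
Simplified = 3:14
As a decimal: 3/14 ≈ 0.21


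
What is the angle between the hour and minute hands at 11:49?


Hour hand = 11×30 + 49×0.5 = 354.5°
Minute hand = 49×6 = 294°
Difference = |354.5 - 294| = 60.5°

60.5°


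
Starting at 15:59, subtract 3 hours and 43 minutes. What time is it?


Start: 959 minutes from midnight
Subtract: 223 minutes
Remaining: 959 - 223 = 736
Hours: 12, Minutes: 16

12:16


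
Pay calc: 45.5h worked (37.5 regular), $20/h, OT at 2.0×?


$1070.00

Regular: 37.5h × $20 = $750.00
Overtime: 45.5 - 37.5 = 8.0h
OT pay: 8.0h × $20 × 2.0 = $320.00
Total = $750.00 + $320.00 = $1070.00


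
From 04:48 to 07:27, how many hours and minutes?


End time in minutes: 7×60 + 27 = 447
Start time in minutes: 4×60 + 48 = 288
Difference = 447 - 288 = 159 minutes
= 2 hours 39 minutes

2h 39m


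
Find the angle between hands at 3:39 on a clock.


124.5°

Hour hand = 3×30 + 39×0.5 = 109.5°
Minute hand = 39×6 = 234°
Difference = |109.5 - 234| = 124.5°


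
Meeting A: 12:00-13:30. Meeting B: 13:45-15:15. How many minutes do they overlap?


Meeting A: 720-810 (in minutes from midnight)
Meeting B: 825-915
Overlap start = max(720, 825) = 825
Overlap end = min(810, 915) = 810
Overlap = max(0, 810 - 825) = 0 min

0 minutes


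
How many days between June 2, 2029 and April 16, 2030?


318 days

From June 2, 2029 to April 16, 2030
Rest of June 2029: 30 - 2 = 28
Full months: July 31, August 31, September 30, October 31, November 30, December 31, January 31, February 2030 28, March 31
Days into April 2030: 16
Total = 28 + 31 + 31 + 30 + 31 + 30 + 31 + 31 + 28 + 31 + 16 = 318 days


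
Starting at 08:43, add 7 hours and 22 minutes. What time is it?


16:05

Start: 523 minutes from midnight
Add: 442 minutes
Total: 965 minutes
Hours: 965 ÷ 60 = 16 remainder 5


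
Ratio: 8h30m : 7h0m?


17:14 (1.21)

Duration 1: 510 minutes
Duration 2: 420 minutes
Ratio = 510:420
GCD = 30
Simplified = 17:14
As a decimal: 17/14 ≈ 1.21


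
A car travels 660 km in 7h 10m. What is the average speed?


Distance: 660 km
Time: 7h 10m = 430 min = 430/60 = 43/6 hours
Speed = 660 ÷ (43/6) = 660 × 6 / 43 = 3960/43 ≈ 92.1 km/h

92.1 km/h


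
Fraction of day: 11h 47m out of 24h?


0.4910 (49.10%)

Total minutes: 11×60 + 47 = 707
Day = 24×60 = 1440 minutes
Fraction = 707/1440 ≈ 0.4910
As a percentage: 707/1440 × 100 ≈ 49.10%


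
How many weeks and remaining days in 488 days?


69 weeks 5 days

Weeks: 488 ÷ 7 = 69 remainder 5


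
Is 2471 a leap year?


Rules: divisible by 4 AND (not by 100 OR by 400)
2471 ÷ 4 = 617 remainder 3 → not divisible by 4
Not divisible by 4 → not a leap year

No


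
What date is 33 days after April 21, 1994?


May 24, 1994

Start: April 21, 1994
Add 33 days
April 21 → May 1: 30 - 21 + 1 = 10 days (33 - 10 = 23 left)
May 1 + 23 = May 24, 1994


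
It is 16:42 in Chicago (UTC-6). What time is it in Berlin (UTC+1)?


23:42

Time difference = UTC+1 - UTC-6 = +7 hours
New hour = (16 + 7) mod 24
= 23 mod 24 = 23
Minutes unchanged → 23:42


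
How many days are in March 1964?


Month: March (month 3)
March has 31 days

31 days


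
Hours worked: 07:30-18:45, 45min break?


Total time = (18×60+45) - (7×60+30)
= 1125 - 450 = 675 min
Minus break: 675 - 45 = 630 min
= 10h 30m

10h 30m (630 minutes)


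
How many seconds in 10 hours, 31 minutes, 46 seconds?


Hours: 10 × 3600 = 36000
Minutes: 31 × 60 = 1860
Seconds: 46
Total = 36000 + 1860 + 46 = 37906

37906 seconds


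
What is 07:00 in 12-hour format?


Hour: 7
7 < 12 → AM

7:00 AM


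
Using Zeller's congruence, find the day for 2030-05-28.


Tuesday

Zeller's congruence:
q=28, m=5, k=30, j=20
h = (28 + ⌊13×6/5⌋ + 30 + ⌊30/4⌋ + ⌊20/4⌋ - 2×20) mod 7
= (28 + 15 + 30 + 7 + 5 - 40) mod 7
= 45 mod 7 = 3
h=3 → Tuesday


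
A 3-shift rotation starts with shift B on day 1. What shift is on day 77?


Shifts: A, B, C
Start: B (index 1)
Day 77: (1 + 77 - 1) mod 3
= 77 mod 3
= 2
Index 2 → shift C

Shift C


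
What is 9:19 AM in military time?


Input: 9:19 AM
AM hour stays: 9

09:19


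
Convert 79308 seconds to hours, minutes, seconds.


22h 1m 48s

Hours: 79308 ÷ 3600 = 22 remainder 108
Minutes: 108 ÷ 60 = 1 remainder 48
Seconds: 48


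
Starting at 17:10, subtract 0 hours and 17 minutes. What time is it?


16:53

Start: 1030 minutes from midnight
Subtract: 17 minutes
Remaining: 1030 - 17 = 1013
Hours: 16, Minutes: 53


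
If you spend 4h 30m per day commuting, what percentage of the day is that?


Time: 270 minutes
Day: 1440 minutes
Percentage = (270/1440) × 100 ≈ 18.8%

18.8%


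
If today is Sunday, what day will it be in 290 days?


Start: Sunday (index 6)
(6 + 290) mod 7
= 296 mod 7
= 2
Index 2 → Wednesday

Wednesday


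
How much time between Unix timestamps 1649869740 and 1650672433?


802693 seconds (223.0 hours / 9.29 days)

Difference = 1650672433 - 1649869740 = 802693 seconds
In hours: 802693 / 3600 ≈ 223.0
In days: 802693 / 86400 ≈ 9.29


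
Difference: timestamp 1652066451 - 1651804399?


Difference = 1652066451 - 1651804399 = 262052 seconds
In hours: 262052 / 3600 ≈ 72.8
In days: 262052 / 86400 ≈ 3.03

262052 seconds (72.8 hours / 3.03 days)


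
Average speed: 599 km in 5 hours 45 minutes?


Distance: 599 km
Time: 5h 45m = 345 min = 345/60 = 23/4 hours
Speed = 599 ÷ (23/4) = 599 × 4 / 23 = 2396/23 ≈ 104.2 km/h

104.2 km/h


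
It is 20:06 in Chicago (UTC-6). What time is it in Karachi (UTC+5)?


Time difference = UTC+5 - UTC-6 = +11 hours
New hour = (20 + 11) mod 24
= 31 mod 24 = 7
Minutes unchanged → 07:06; 31 ≥ 24 → next day

07:06 (next day)


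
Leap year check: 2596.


Rules: divisible by 4 AND (not by 100 OR by 400)
2596 ÷ 4 = 649 exactly → divisible by 4
2596 ÷ 100 = 25 remainder 96 → not divisible by 100
Divisible by 4 but not by 100 → leap year

Yes


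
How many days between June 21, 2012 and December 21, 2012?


From June 21, 2012 to December 21, 2012
Rest of June 2012: 30 - 21 = 9
Full months: July 31, August 31, September 30, October 31, November 30
Days into December 2012: 21
Total = 9 + 31 + 31 + 30 + 31 + 30 + 21 = 183 days

183 days


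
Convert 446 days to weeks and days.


63 weeks 5 days

Weeks: 446 ÷ 7 = 63 remainder 5


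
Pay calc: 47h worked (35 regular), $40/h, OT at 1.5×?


Regular: 35h × $40 = $1400.00
Overtime: 47 - 35 = 12h
OT pay: 12h × $40 × 1.5 = $720.00
Total = $1400.00 + $720.00 = $2120.00

$2120.00


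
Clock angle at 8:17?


Hour hand = 8×30 + 17×0.5 = 248.5°
Minute hand = 17×6 = 102°
Difference = |248.5 - 102| = 146.5°

146.5°


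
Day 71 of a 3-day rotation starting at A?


Shifts: A, B, C
Start: A (index 0)
Day 71: (0 + 71 - 1) mod 3
= 70 mod 3
= 1
Index 1 → shift B

Shift B


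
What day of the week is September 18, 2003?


Thursday

Zeller's congruence:
q=18, m=9, k=3, j=20
h = (18 + ⌊13×10/5⌋ + 3 + ⌊3/4⌋ + ⌊20/4⌋ - 2×20) mod 7
= (18 + 26 + 3 + 0 + 5 - 40) mod 7
= 12 mod 7 = 5
h=5 → Thursday


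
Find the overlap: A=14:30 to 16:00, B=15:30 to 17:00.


Meeting A: 870-960 (in minutes from midnight)
Meeting B: 930-1020
Overlap start = max(870, 930) = 930
Overlap end = min(960, 1020) = 960
Overlap = max(0, 960 - 930) = 30 min

30 minutes


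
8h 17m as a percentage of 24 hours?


0.3451 (34.51%)

Total minutes: 8×60 + 17 = 497
Day = 24×60 = 1440 minutes
Fraction = 497/1440 ≈ 0.3451
As a percentage: 497/1440 × 100 ≈ 34.51%


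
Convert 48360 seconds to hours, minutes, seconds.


Hours: 48360 ÷ 3600 = 13 remainder 1560
Minutes: 1560 ÷ 60 = 26 remainder 0
Seconds: 0

13h 26m 0s


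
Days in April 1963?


Month: April (month 4)
April has 30 days

30 days


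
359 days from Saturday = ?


Start: Saturday (index 5)
(5 + 359) mod 7
= 364 mod 7
= 0
Index 0 → Monday

Monday


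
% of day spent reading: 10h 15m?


42.7%

Time: 615 minutes
Day: 1440 minutes
Percentage = (615/1440) × 100 ≈ 42.7%


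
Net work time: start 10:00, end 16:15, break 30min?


Total time = (16×60+15) - (10×60+0)
= 975 - 600 = 375 min
Minus break: 375 - 30 = 345 min
= 5h 45m

5h 45m (345 minutes)


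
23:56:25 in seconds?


Hours: 23 × 3600 = 82800
Minutes: 56 × 60 = 3360
Seconds: 25
Total = 82800 + 3360 + 25 = 86185

86185 seconds


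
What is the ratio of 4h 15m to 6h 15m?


Duration 1: 255 minutes
Duration 2: 375 minutes
Ratio = 255:375
GCD = 15
Simplified = 17:25
As a decimal: 17/25 = 0.68

17:25 (0.68)


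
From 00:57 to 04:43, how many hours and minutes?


End time in minutes: 4×60 + 43 = 283
Start time in minutes: 0×60 + 57 = 57
Difference = 283 - 57 = 226 minutes
= 3 hours 46 minutes

3h 46m


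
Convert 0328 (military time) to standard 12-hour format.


Hour: 3
3 < 12 → AM

3:28 AM


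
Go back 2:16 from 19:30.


Start: 1170 minutes from midnight
Subtract: 136 minutes
Remaining: 1170 - 136 = 1034
Hours: 17, Minutes: 14

17:14


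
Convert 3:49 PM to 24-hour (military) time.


15:49

Input: 3:49 PM
PM: 3 + 12 = 15


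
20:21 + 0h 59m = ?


21:20

Start: 1221 minutes from midnight
Add: 59 minutes
Total: 1280 minutes
Hours: 1280 ÷ 60 = 21 remainder 20


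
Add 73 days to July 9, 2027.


Start: July 9, 2027
Add 73 days
July 9 → August 1: 31 - 9 + 1 = 23 days (73 - 23 = 50 left)
August 1 → September 1: 31 - 1 + 1 = 31 days (50 - 31 = 19 left)
September 1 + 19 = September 20, 2027

September 20, 2027


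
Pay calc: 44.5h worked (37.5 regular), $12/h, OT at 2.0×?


Regular: 37.5h × $12 = $450.00
Overtime: 44.5 - 37.5 = 7.0h
OT pay: 7.0h × $12 × 2.0 = $168.00
Total = $450.00 + $168.00 = $618.00

$618.00


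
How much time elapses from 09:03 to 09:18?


0h 15m

End time in minutes: 9×60 + 18 = 558
Start time in minutes: 9×60 + 3 = 543
Difference = 558 - 543 = 15 minutes
= 0 hours 15 minutes


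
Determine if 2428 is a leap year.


Yes

Rules: divisible by 4 AND (not by 100 OR by 400)
2428 ÷ 4 = 607 exactly → divisible by 4
2428 ÷ 100 = 24 remainder 28 → not divisible by 100
Divisible by 4 but not by 100 → leap year


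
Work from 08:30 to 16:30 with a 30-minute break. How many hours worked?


Total time = (16×60+30) - (8×60+30)
= 990 - 510 = 480 min
Minus break: 480 - 30 = 450 min
= 7h 30m

7h 30m (450 minutes)


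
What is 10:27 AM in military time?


10:27

Input: 10:27 AM
AM hour stays: 10


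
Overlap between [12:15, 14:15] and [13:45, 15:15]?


Meeting A: 735-855 (in minutes from midnight)
Meeting B: 825-915
Overlap start = max(735, 825) = 825
Overlap end = min(855, 915) = 855
Overlap = max(0, 855 - 825) = 30 min

30 minutes


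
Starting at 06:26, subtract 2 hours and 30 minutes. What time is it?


03:56

Start: 386 minutes from midnight
Subtract: 150 minutes
Remaining: 386 - 150 = 236
Hours: 3, Minutes: 56


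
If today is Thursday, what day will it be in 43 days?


Start: Thursday (index 3)
(3 + 43) mod 7
= 46 mod 7
= 4
Index 4 → Friday

Friday


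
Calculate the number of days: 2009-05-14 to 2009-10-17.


From May 14, 2009 to October 17, 2009
Rest of May 2009: 31 - 14 = 17
Full months: June 30, July 31, August 31, September 30
Days into October 2009: 17
Total = 17 + 30 + 31 + 31 + 30 + 17 = 156 days

156 days


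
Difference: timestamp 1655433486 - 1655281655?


151831 seconds (42.2 hours / 1.76 days)

Difference = 1655433486 - 1655281655 = 151831 seconds
In hours: 151831 / 3600 ≈ 42.2
In days: 151831 / 86400 ≈ 1.76


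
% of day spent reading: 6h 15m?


Time: 375 minutes
Day: 1440 minutes
Percentage = (375/1440) × 100 ≈ 26.0%

26.0%


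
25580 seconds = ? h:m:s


7h 6m 20s

Hours: 25580 ÷ 3600 = 7 remainder 380
Minutes: 380 ÷ 60 = 6 remainder 20
Seconds: 20


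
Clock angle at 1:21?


85.5°

Hour hand = 1×30 + 21×0.5 = 40.5°
Minute hand = 21×6 = 126°
Difference = |40.5 - 126| = 85.5°


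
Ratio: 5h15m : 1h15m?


Duration 1: 315 minutes
Duration 2: 75 minutes
Ratio = 315:75
GCD = 15
Simplified = 21:5
As a decimal: 21/5 = 4.20

21:5 (4.20)


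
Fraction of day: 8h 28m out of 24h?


Total minutes: 8×60 + 28 = 508
Day = 24×60 = 1440 minutes
Fraction = 508/1440 ≈ 0.3528
As a percentage: 508/1440 × 100 ≈ 35.28%

0.3528 (35.28%)


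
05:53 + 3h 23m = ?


Start: 353 minutes from midnight
Add: 203 minutes
Total: 556 minutes
Hours: 556 ÷ 60 = 9 remainder 16

09:16


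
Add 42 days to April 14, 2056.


May 26, 2056

Start: April 14, 2056
Add 42 days
April 14 → May 1: 30 - 14 + 1 = 17 days (42 - 17 = 25 left)
May 1 + 25 = May 26, 2056


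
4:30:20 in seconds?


16220 seconds

Hours: 4 × 3600 = 14400
Minutes: 30 × 60 = 1800
Seconds: 20
Total = 14400 + 1800 + 20 = 16220


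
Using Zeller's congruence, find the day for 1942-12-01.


Tuesday

Zeller's congruence:
q=1, m=12, k=42, j=19
h = (1 + ⌊13×13/5⌋ + 42 + ⌊42/4⌋ + ⌊19/4⌋ - 2×19) mod 7
= (1 + 33 + 42 + 10 + 4 - 38) mod 7
= 52 mod 7 = 3
h=3 → Tuesday


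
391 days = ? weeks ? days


Weeks: 391 ÷ 7 = 55 remainder 6

55 weeks 6 days


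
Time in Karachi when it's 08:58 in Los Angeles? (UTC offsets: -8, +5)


21:58

Time difference = UTC+5 - UTC-8 = +13 hours
New hour = (8 + 13) mod 24
= 21 mod 24 = 21
Minutes unchanged → 21:58


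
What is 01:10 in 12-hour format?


1:10 AM

Hour: 1
1 < 12 → AM


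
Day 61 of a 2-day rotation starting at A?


Shift A

Shifts: A, B
Start: A (index 0)
Day 61: (0 + 61 - 1) mod 2
= 60 mod 2
= 0
Index 0 → shift A


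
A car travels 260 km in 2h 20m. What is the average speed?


Distance: 260 km
Time: 2h 20m = 140 min = 140/60 = 7/3 hours
Speed = 260 ÷ (7/3) = 260 × 3 / 7 = 780/7 ≈ 111.4 km/h

111.4 km/h


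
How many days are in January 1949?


Month: January (month 1)
January has 31 days

31 days


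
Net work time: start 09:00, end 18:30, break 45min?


8h 45m (525 minutes)

Total time = (18×60+30) - (9×60+0)
= 1110 - 540 = 570 min
Minus break: 570 - 45 = 525 min
= 8h 45m


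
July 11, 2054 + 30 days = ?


Start: July 11, 2054
Add 30 days
July 11 → August 1: 31 - 11 + 1 = 21 days (30 - 21 = 9 left)
August 1 + 9 = August 10, 2054

August 10, 2054


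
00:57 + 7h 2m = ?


Start: 57 minutes from midnight
Add: 422 minutes
Total: 479 minutes
Hours: 479 ÷ 60 = 7 remainder 59

07:59


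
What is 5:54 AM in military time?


05:54

Input: 5:54 AM
AM hour stays: 5


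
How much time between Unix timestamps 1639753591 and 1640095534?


341943 seconds (95.0 hours / 3.96 days)

Difference = 1640095534 - 1639753591 = 341943 seconds
In hours: 341943 / 3600 ≈ 95.0
In days: 341943 / 86400 ≈ 3.96


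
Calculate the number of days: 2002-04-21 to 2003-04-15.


359 days

From April 21, 2002 to April 15, 2003
Rest of April 2002: 30 - 21 = 9
Full months: May 31, June 30, July 31, August 31, September 30, October 31, November 30, December 31, January 31, February 2003 28, March 31
Days into April 2003: 15
Total = 9 + 31 + 30 + 31 + 31 + 30 + 31 + 30 + 31 + 31 + 28 + 31 + 15 = 359 days


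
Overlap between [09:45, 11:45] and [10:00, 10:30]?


Meeting A: 585-705 (in minutes from midnight)
Meeting B: 600-630
Overlap start = max(585, 600) = 600
Overlap end = min(705, 630) = 630
Overlap = max(0, 630 - 600) = 30 min

30 minutes


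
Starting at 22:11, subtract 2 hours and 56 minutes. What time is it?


Start: 1331 minutes from midnight
Subtract: 176 minutes
Remaining: 1331 - 176 = 1155
Hours: 19, Minutes: 15

19:15


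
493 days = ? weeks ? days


70 weeks 3 days

Weeks: 493 ÷ 7 = 70 remainder 3


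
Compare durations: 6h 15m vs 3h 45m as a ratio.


Duration 1: 375 minutes
Duration 2: 225 minutes
Ratio = 375:225
GCD = 75
Simplified = 5:3
As a decimal: 5/3 ≈ 1.67

5:3 (1.67)


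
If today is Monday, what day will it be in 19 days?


Saturday

Start: Monday (index 0)
(0 + 19) mod 7
= 19 mod 7
= 5
Index 5 → Saturday


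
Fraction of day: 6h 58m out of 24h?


0.2903 (29.03%)

Total minutes: 6×60 + 58 = 418
Day = 24×60 = 1440 minutes
Fraction = 418/1440 ≈ 0.2903
As a percentage: 418/1440 × 100 ≈ 29.03%


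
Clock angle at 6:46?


Hour hand = 6×30 + 46×0.5 = 203.0°
Minute hand = 46×6 = 276°
Difference = |203.0 - 276| = 73.0°

73.0°


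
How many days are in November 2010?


30 days

Month: November (month 11)
November has 30 days


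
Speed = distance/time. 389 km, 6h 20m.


61.4 km/h

Distance: 389 km
Time: 6h 20m = 380 min = 380/60 = 19/3 hours
Speed = 389 ÷ (19/3) = 389 × 3 / 19 = 1167/19 ≈ 61.4 km/h


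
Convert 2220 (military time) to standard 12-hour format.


10:20 PM

Hour: 22
22 - 12 = 10 → PM


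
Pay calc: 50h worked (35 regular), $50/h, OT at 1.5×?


$2875.00

Regular: 35h × $50 = $1750.00
Overtime: 50 - 35 = 15h
OT pay: 15h × $50 × 1.5 = $1125.00
Total = $1750.00 + $1125.00 = $2875.00


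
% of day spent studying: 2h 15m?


Time: 135 minutes
Day: 1440 minutes
Percentage = (135/1440) × 100 ≈ 9.4%

9.4%


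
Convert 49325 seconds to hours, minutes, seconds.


Hours: 49325 ÷ 3600 = 13 remainder 2525
Minutes: 2525 ÷ 60 = 42 remainder 5
Seconds: 5

13h 42m 5s


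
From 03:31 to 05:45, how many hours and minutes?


2h 14m

End time in minutes: 5×60 + 45 = 345
Start time in minutes: 3×60 + 31 = 211
Difference = 345 - 211 = 134 minutes
= 2 hours 14 minutes


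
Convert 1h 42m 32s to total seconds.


Hours: 1 × 3600 = 3600
Minutes: 42 × 60 = 2520
Seconds: 32
Total = 3600 + 2520 + 32 = 6152

6152 seconds


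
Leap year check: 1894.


No

Rules: divisible by 4 AND (not by 100 OR by 400)
1894 ÷ 4 = 473 remainder 2 → not divisible by 4
Not divisible by 4 → not a leap year


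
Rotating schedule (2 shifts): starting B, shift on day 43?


Shifts: A, B
Start: B (index 1)
Day 43: (1 + 43 - 1) mod 2
= 43 mod 2
= 1
Index 1 → shift B

Shift B


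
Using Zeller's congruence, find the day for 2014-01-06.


Monday

Zeller's congruence:
q=6, m=13, k=13, j=20
h = (6 + ⌊13×14/5⌋ + 13 + ⌊13/4⌋ + ⌊20/4⌋ - 2×20) mod 7
= (6 + 36 + 13 + 3 + 5 - 40) mod 7
= 23 mod 7 = 2
h=2 → Monday


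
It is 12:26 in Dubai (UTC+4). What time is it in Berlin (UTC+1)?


09:26

Time difference = UTC+1 - UTC+4 = -3 hours
New hour = (12 -3) mod 24
= 9 mod 24 = 9
Minutes unchanged → 09:26


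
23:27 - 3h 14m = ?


20:13

Start: 1407 minutes from midnight
Subtract: 194 minutes
Remaining: 1407 - 194 = 1213
Hours: 20, Minutes: 13


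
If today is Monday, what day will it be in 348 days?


Start: Monday (index 0)
(0 + 348) mod 7
= 348 mod 7
= 5
Index 5 → Saturday

Saturday


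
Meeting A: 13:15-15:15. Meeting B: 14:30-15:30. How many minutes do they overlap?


Meeting A: 795-915 (in minutes from midnight)
Meeting B: 870-930
Overlap start = max(795, 870) = 870
Overlap end = min(915, 930) = 915
Overlap = max(0, 915 - 870) = 45 min

45 minutes


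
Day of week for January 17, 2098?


Friday

Zeller's congruence:
q=17, m=13, k=97, j=20
h = (17 + ⌊13×14/5⌋ + 97 + ⌊97/4⌋ + ⌊20/4⌋ - 2×20) mod 7
= (17 + 36 + 97 + 24 + 5 - 40) mod 7
= 139 mod 7 = 6
h=6 → Friday


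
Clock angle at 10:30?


135.0°

Hour hand = 10×30 + 30×0.5 = 315.0°
Minute hand = 30×6 = 180°
Difference = |315.0 - 180| = 135.0°


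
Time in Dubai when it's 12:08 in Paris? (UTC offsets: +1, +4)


Time difference = UTC+4 - UTC+1 = +3 hours
New hour = (12 + 3) mod 24
= 15 mod 24 = 15
Minutes unchanged → 15:08

15:08


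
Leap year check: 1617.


Rules: divisible by 4 AND (not by 100 OR by 400)
1617 ÷ 4 = 404 remainder 1 → not divisible by 4
Not divisible by 4 → not a leap year

No


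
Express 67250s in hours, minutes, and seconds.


Hours: 67250 ÷ 3600 = 18 remainder 2450
Minutes: 2450 ÷ 60 = 40 remainder 50
Seconds: 50

18h 40m 50s


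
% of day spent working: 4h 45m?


19.8%

Time: 285 minutes
Day: 1440 minutes
Percentage = (285/1440) × 100 ≈ 19.8%


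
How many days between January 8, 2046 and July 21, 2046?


194 days

From January 8, 2046 to July 21, 2046
Rest of January 2046: 31 - 8 = 23
Full months: February 2046 28, March 31, April 30, May 31, June 30
Days into July 2046: 21
Total = 23 + 28 + 31 + 30 + 31 + 30 + 21 = 194 days


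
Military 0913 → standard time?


9:13 AM

Hour: 9
9 < 12 → AM


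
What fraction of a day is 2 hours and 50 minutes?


0.1181 (11.81%)

Total minutes: 2×60 + 50 = 170
Day = 24×60 = 1440 minutes
Fraction = 170/1440 ≈ 0.1181
As a percentage: 170/1440 × 100 ≈ 11.81%


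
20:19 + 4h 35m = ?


00:54 (next day)

Start: 1219 minutes from midnight
Add: 275 minutes
Total: 1494 minutes
Hours: 1494 ÷ 60 = 24 remainder 54
24 ≥ 24 → 24 - 24 = 0 (next day)


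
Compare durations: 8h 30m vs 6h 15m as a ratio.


Duration 1: 510 minutes
Duration 2: 375 minutes
Ratio = 510:375
GCD = 15
Simplified = 34:25
As a decimal: 34/25 = 1.36

34:25 (1.36)
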